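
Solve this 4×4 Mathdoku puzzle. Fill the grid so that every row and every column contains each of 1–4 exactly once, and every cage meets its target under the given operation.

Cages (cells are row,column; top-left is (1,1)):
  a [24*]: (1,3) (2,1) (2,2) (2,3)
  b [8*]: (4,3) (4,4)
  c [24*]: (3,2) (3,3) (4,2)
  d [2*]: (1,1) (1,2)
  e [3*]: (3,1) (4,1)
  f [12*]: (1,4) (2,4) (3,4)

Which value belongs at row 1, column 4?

4

Row 4 needs a 1, and only (4,1) is open for it.
Column 1 already has 1, leaving (1,1) = 2.
The two cells of cage d must have product 2, leaving (1,2) = 1.
Column 1 already has 1, leaving (3,1) = 3.
Cage a has product 24, so (1,3) = 3.
Row 1 now contains 3, which forces (1,4) = 4.
Column 1 already has 3, so (2,1) = 4.
Cage a has product 24; hence (2,2) = 2.
Cage a has product 24, leaving (2,3) = 1.
1 is placed in row 2, so (2,4) = 3.
Column 2 already has 2; hence (3,2) = 4.
4 is placed in row 3, which forces (3,3) = 2.
4 is placed in column 4, leaving (3,4) = 1.
Cage c needs product 24, so (4,2) = 3.
2 is placed in column 3, which forces (4,3) = 4.
4 is placed in column 4, which forces (4,4) = 2.
The full grid is 2 1 3 4 / 4 2 1 3 / 3 4 2 1 / 1 3 4 2.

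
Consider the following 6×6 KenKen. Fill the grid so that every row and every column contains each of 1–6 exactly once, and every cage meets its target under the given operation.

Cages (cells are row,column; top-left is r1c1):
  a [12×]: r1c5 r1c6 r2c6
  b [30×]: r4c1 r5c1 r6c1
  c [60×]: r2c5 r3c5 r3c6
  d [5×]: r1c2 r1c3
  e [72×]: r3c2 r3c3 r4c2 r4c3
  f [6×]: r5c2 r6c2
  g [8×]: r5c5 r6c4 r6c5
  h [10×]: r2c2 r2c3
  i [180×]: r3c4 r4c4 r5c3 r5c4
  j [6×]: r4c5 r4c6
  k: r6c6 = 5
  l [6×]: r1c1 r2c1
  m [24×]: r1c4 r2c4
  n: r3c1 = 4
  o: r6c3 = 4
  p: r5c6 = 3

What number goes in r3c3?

Cage n is a single given cell, leaving r3c1 = 4.
P is a freebie, leaving r5c6 = 3.
O is a freebie; hence r6c3 = 4.
Cage k is a single given cell, leaving r6c6 = 5.
Cage g needs product 8, leaving r5c5 = 4.
In row 2, 3 can only go at r2c1, so r2c1 = 3.
Cage l needs two cells with product 6, which forces r1c1 = 2.
Row 1 needs a 3, and only r1c5 is open for it.
Row 1 needs a 6, and only r1c4 is open for it.
Column 4 now contains 6; hence r2c4 = 4.
Row 2 already has 4, leaving r2c6 = 1.
Column 6 now contains 1, which forces r4c6 = 6.
Cage i has product 180, so r5c3 = 6.
Column 6 now contains 1, which forces r1c6 = 4.
Column 6 already has 6; hence r3c6 = 2.
6 is placed in row 4, which forces r4c5 = 1.
The 3 cells of cage b must have product 30; hence r6c1 = 6.
Row 6 already has 6, leaving r6c2 = 3.
Column 5 now contains 1, which forces r6c5 = 2.
Column 2 now contains 3; hence r3c2 = 6.
The 4 cells of cage e must have product 72, which forces r3c3 = 1.
Row 3 now contains 6, so r3c5 = 5.
1 is placed in row 4, leaving r4c1 = 5.
The 4 cells of cage e must have product 72; hence r4c2 = 4.
1 is placed in row 4, so r4c3 = 3.
Row 4 now contains 3, leaving r4c4 = 2.
Cage b needs product 30, leaving r5c1 = 1.
Cage f's pair has product 6, which forces r5c2 = 2.
Column 4 now contains 2, leaving r5c4 = 5.
2 is placed in row 6, which forces r6c4 = 1.
Cage d's pair has product 5, which forces r1c2 = 1.
Column 3 now contains 1, so r1c3 = 5.
2 is placed in column 2, so r2c2 = 5.
Cage h's pair has product 10, which forces r2c3 = 2.
Column 5 now contains 5, which forces r2c5 = 6.
Row 3 now contains 5, leaving r3c4 = 3.
The full grid is 2 1 5 6 3 4 / 3 5 2 4 6 1 / 4 6 1 3 5 2 / 5 4 3 2 1 6 / 1 2 6 5 4 3 / 6 3 4 1 2 5.

1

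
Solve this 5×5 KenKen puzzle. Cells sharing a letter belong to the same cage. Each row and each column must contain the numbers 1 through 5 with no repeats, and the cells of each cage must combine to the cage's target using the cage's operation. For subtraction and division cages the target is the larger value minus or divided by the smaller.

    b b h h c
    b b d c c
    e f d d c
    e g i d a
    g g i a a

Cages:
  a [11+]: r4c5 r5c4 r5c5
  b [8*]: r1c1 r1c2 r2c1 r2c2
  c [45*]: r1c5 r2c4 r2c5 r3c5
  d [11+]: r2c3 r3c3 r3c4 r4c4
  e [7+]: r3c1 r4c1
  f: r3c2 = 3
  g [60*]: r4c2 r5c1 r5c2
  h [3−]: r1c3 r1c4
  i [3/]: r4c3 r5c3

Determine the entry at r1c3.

5

Cage c needs product 45, which forces r2c4 = 3.
Cage f is given; hence r3c2 = 3.
Cage c has product 45, leaving r1c5 = 3.
Cage g needs product 60, which forces r5c1 = 3.
Row 5 already has 3, leaving r5c3 = 1.
Column 3 now contains 1, which forces r4c3 = 3.
Row 2 needs a 5, and only r2c5 is open for it.
Column 5 now contains 5, which forces r3c5 = 1.
Cage a has sum 11; hence r5c4 = 5.
The 4 cells of cage d must have sum 11, leaving r2c3 = 4.
The 4 cells of cage d must have sum 11; hence r3c3 = 2.
Row 3 now contains 1, which forces r3c4 = 4.
The 3 cells of cage g must have product 60, so r4c2 = 5.
Cage d has sum 11, which forces r4c4 = 1.
Row 5 now contains 5, which forces r5c2 = 4.
Row 5 now contains 4; hence r5c5 = 2.
Cage b needs product 8; hence r1c1 = 4.
The 4 cells of cage b must have product 8, so r1c2 = 1.
Column 3 now contains 4; hence r1c3 = 5.
Column 4 now contains 1, so r1c4 = 2.
The 4 cells of cage b must have product 8, leaving r2c1 = 1.
The 4 cells of cage b must have product 8, leaving r2c2 = 2.
2 is placed in row 3, which forces r3c1 = 5.
Row 4 already has 5; hence r4c1 = 2.
Column 5 already has 2, which forces r4c5 = 4.
Filled in: 4 1 5 2 3 / 1 2 4 3 5 / 5 3 2 4 1 / 2 5 3 1 4 / 3 4 1 5 2.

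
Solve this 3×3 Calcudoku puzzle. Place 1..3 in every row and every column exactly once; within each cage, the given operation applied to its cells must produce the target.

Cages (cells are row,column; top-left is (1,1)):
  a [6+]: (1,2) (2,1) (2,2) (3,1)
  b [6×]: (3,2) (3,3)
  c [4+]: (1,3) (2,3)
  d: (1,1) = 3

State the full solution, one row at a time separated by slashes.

3 2 1 / 2 1 3 / 1 3 2

D is a freebie, so (1,1) = 3.
Row 1 already has 3, which forces (1,3) = 1.
Column 3 now contains 1, leaving (2,3) = 3.
Column 3 already has 3, leaving (3,3) = 2.
Row 1 already has 1, leaving (1,2) = 2.
Cage a needs sum 6, so (2,1) = 2.
Cage a has sum 6, leaving (2,2) = 1.
2 is placed in row 3, so (3,1) = 1.
2 is placed in row 3; hence (3,2) = 3.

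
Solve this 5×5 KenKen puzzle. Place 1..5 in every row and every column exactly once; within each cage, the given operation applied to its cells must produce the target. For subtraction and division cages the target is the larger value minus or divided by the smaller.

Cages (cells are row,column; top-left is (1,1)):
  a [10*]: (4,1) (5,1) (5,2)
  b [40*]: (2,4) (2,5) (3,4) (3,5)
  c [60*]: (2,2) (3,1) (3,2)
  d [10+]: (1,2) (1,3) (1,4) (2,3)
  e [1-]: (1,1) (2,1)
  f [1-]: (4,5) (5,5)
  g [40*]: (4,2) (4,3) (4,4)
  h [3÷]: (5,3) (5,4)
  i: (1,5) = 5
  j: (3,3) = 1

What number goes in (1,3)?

Cage i is given, so (1,5) = 5.
Cage j is given, so (3,3) = 1.
1 is placed in column 3, which forces (5,3) = 3.
3 is placed in row 5, so (5,4) = 1.
Cage d has sum 10, leaving (1,2) = 1.
Cage d needs sum 10, so (1,4) = 3.
The 4 cells of cage b must have product 40; hence (2,5) = 1.
The 3 cells of cage a must have product 10, so (4,1) = 1.
1 is placed in column 5; hence (4,5) = 3.
Row 5 needs a 4, and only (5,5) is open for it.
Column 5 already has 4; hence (3,5) = 2.
The only place for 2 in row 2 is (2,3).
Column 3 now contains 2, which forces (1,3) = 4.
Column 3 now contains 4, so (4,3) = 5.
Row 1 already has 4, leaving (1,1) = 2.
Cage e needs two cells with difference 1, so (2,1) = 3.
Column 1 now contains 2, which forces (5,1) = 5.
Row 5 now contains 5; hence (5,2) = 2.
The 3 cells of cage c must have product 60, which forces (2,2) = 5.
5 is placed in row 2, leaving (2,4) = 4.
Column 1 already has 5; hence (3,1) = 4.
Cage c needs product 60, leaving (3,2) = 3.
4 is placed in column 4, which forces (3,4) = 5.
Column 2 already has 2, leaving (4,2) = 4.
Cage g needs product 40, which forces (4,4) = 2.
Filled in: 2 1 4 3 5 / 3 5 2 4 1 / 4 3 1 5 2 / 1 4 5 2 3 / 5 2 3 1 4.

4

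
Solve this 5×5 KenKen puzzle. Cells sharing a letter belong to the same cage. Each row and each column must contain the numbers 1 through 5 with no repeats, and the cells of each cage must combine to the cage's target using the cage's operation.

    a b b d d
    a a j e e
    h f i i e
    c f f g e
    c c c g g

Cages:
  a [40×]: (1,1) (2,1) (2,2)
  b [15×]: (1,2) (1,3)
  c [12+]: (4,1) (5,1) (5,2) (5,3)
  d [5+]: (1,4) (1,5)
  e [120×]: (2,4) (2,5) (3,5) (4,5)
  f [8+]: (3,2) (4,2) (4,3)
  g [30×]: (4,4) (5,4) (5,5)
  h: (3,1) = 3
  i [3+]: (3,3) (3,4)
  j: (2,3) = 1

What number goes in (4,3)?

Cage j is a single given cell, so (2,3) = 1.
Cage h is a single given cell, leaving (3,1) = 3.
Column 3 already has 1, so (3,3) = 2.
Row 3 now contains 2, so (3,4) = 1.
Cage f needs sum 8, leaving (3,2) = 4.
Row 3 already has 4, so (3,5) = 5.
Cage f needs sum 8; hence (4,2) = 1.
Cage f has sum 8, which forces (4,3) = 3.
The two cells of cage b must have product 15, so (1,2) = 3.
Column 3 now contains 3, leaving (1,3) = 5.
The 4 cells of cage c must have sum 12, so (5,1) = 1.
5 is placed in column 3, leaving (5,3) = 4.
Cage d's pair has sum 5, leaving (1,4) = 4.
The two cells of cage d must have sum 5, which forces (1,5) = 1.
Row 1 already has 4; hence (1,1) = 2.
The 3 cells of cage a must have product 40; hence (2,1) = 4.
Cage a needs product 40; hence (2,2) = 5.
2 is placed in column 1, leaving (4,1) = 5.
5 is placed in row 4; hence (4,4) = 2.
2 is placed in row 4, which forces (4,5) = 4.
5 is placed in column 2, which forces (5,2) = 2.
Row 5 now contains 2, so (5,5) = 3.
2 is placed in column 4; hence (2,4) = 3.
Column 5 now contains 3, so (2,5) = 2.
Row 5 already has 3, leaving (5,4) = 5.
The full grid is 2 3 5 4 1 / 4 5 1 3 2 / 3 4 2 1 5 / 5 1 3 2 4 / 1 2 4 5 3.

3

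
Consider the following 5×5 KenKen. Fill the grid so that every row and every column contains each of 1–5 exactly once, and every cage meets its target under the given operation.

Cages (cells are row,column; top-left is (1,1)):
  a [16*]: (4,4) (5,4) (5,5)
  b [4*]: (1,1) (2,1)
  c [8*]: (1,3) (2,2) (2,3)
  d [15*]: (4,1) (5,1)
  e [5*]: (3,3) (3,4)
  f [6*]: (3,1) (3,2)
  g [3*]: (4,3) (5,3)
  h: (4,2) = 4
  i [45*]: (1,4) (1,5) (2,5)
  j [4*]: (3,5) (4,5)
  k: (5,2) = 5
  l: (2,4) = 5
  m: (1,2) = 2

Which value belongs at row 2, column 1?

M is a freebie, which forces (1,2) = 2.
Cage i has product 45, leaving (1,4) = 3.
Cage i needs product 45, leaving (1,5) = 5.
Cage l is a single given cell, which forces (2,4) = 5.
Cage i has product 45, which forces (2,5) = 3.
Column 2 now contains 2, so (3,2) = 3.
5 is placed in column 4, which forces (3,4) = 1.
Row 3 now contains 1, which forces (3,5) = 4.
Cage h is a single given cell, leaving (4,2) = 4.
Row 4 now contains 4, so (4,4) = 2.
Column 5 now contains 4, leaving (4,5) = 1.
Cage k is a single given cell, so (5,2) = 5.
Column 4 now contains 1, leaving (5,4) = 4.
Column 5 now contains 4, which forces (5,5) = 2.
The 3 cells of cage c must have product 8, which forces (1,3) = 4.
Column 2 already has 4, leaving (2,2) = 1.
Cage c needs product 8; hence (2,3) = 2.
Row 3 already has 3, which forces (3,1) = 2.
Row 3 now contains 1, leaving (3,3) = 5.
Cage d's pair has product 15; hence (4,1) = 5.
Row 4 now contains 1, so (4,3) = 3.
Row 5 now contains 5, so (5,1) = 3.
Cage g's pair has product 3, which forces (5,3) = 1.
Row 1 already has 4, so (1,1) = 1.
Row 2 already has 1, so (2,1) = 4.
The full grid is 1 2 4 3 5 / 4 1 2 5 3 / 2 3 5 1 4 / 5 4 3 2 1 / 3 5 1 4 2.

4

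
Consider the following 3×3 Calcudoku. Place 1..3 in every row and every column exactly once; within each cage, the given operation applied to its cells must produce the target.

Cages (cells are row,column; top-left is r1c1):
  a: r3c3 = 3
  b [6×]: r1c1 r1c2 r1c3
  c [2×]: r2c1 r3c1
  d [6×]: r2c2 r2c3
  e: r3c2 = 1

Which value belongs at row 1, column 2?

Cage e is a single given cell, so r3c2 = 1.
Cage a is given, which forces r3c3 = 3.
The two cells of cage c must have product 2, which forces r2c1 = 1.
Cage d's pair has product 6, leaving r2c2 = 3.
3 is placed in column 3, so r2c3 = 2.
Row 3 now contains 1, which forces r3c1 = 2.
Column 1 now contains 2; hence r1c1 = 3.
3 is placed in column 2; hence r1c2 = 2.
Column 3 already has 2, which forces r1c3 = 1.
Filled in: 3 2 1 / 1 3 2 / 2 1 3.

2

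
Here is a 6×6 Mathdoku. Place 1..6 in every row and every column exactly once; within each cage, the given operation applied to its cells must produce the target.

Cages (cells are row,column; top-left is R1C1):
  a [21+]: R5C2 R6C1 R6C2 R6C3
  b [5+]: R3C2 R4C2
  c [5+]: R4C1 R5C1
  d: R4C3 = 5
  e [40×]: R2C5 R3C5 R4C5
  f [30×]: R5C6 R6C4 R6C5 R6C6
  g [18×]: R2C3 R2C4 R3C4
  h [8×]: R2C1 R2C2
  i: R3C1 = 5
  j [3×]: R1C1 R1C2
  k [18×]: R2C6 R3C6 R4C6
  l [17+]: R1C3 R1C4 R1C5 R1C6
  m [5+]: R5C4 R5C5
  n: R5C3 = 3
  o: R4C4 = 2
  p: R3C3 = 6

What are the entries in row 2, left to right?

4 2 1 6 5 3

Cage i is given; hence R3C1 = 5.
P is a freebie, which forces R3C3 = 6.
D is a freebie, so R4C3 = 5.
Cage o is a single given cell, which forces R4C4 = 2.
2 is placed in row 4, leaving R4C5 = 4.
Cage a has sum 21, so R5C2 = 6.
Cage n is given, leaving R5C3 = 3.
Column 3 now contains 5; hence R6C3 = 4.
4 is placed in column 3, so R1C3 = 2.
Column 3 already has 3, so R2C3 = 1.
Cage g has product 18, so R2C4 = 6.
Cage e has product 40; hence R2C5 = 5.
Row 2 now contains 6, so R2C6 = 3.
Cage g has product 18, so R3C4 = 3.
Column 5 now contains 4, which forces R3C5 = 2.
Column 6 already has 3, leaving R3C6 = 1.
Column 6 already has 1, leaving R4C6 = 6.
The two cells of cage m must have sum 5, which forces R5C4 = 4.
The two cells of cage m must have sum 5, leaving R5C5 = 1.
Row 6 now contains 4, so R6C1 = 6.
Row 6 now contains 4, so R6C2 = 5.
5 is placed in row 6, so R6C4 = 1.
6 is placed in row 6, so R6C5 = 3.
5 is placed in row 6; hence R6C6 = 2.
Column 4 already has 4, leaving R1C4 = 5.
Column 5 already has 5, so R1C5 = 6.
Cage l has sum 17; hence R1C6 = 4.
Row 3 now contains 2, so R3C2 = 4.
The two cells of cage c must have sum 5; hence R4C1 = 3.
The two cells of cage b must have sum 5, which forces R4C2 = 1.
4 is placed in row 5, so R5C1 = 2.
Column 6 now contains 2; hence R5C6 = 5.
Column 1 already has 3, leaving R1C1 = 1.
1 is placed in column 2, leaving R1C2 = 3.
Column 1 now contains 2, so R2C1 = 4.
Column 2 now contains 4, which forces R2C2 = 2.
Completed grid: 1 3 2 5 6 4 / 4 2 1 6 5 3 / 5 4 6 3 2 1 / 3 1 5 2 4 6 / 2 6 3 4 1 5 / 6 5 4 1 3 2.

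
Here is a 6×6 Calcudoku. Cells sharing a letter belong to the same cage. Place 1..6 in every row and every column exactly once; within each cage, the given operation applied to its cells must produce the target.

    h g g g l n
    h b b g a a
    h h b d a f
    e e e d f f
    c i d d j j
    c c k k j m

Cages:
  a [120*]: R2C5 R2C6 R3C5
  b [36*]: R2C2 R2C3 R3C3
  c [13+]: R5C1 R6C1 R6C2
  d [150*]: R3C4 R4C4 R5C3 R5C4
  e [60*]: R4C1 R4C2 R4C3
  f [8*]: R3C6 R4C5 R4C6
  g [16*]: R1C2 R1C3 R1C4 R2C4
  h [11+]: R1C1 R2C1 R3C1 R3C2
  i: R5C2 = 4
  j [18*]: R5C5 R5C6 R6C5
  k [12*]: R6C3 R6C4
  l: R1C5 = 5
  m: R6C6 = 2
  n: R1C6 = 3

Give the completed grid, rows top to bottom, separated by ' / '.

6 2 1 4 5 3 / 1 3 6 2 4 5 / 3 1 2 5 6 4 / 4 5 3 6 2 1 / 2 4 5 1 3 6 / 5 6 4 3 1 2

L is a freebie, so R1C5 = 5.
Cage n is given, so R1C6 = 3.
Cage g has product 16, so R2C4 = 2.
Cage i is a single given cell; hence R5C2 = 4.
Cage d needs product 150, leaving R5C3 = 5.
Cage m is a single given cell, leaving R6C6 = 2.
The 3 cells of cage a must have product 120, so R2C6 = 5.
Cage f has product 8, so R4C5 = 2.
Row 1 needs a 6, and only R1C1 is open for it.
Cage h has sum 11, leaving R2C1 = 1.
Cage h has sum 11; hence R3C1 = 3.
Cage h has sum 11, leaving R3C2 = 1.
1 is placed in row 3, which forces R3C6 = 4.
Column 6 already has 4, which forces R4C6 = 1.
Column 1 already has 3, leaving R5C1 = 2.
1 is placed in column 6; hence R5C6 = 6.
Cage c needs sum 13, so R6C2 = 6.
Column 2 now contains 1; hence R1C2 = 2.
Column 2 already has 6, which forces R2C2 = 3.
Cage b has product 36; hence R2C3 = 6.
Cage a needs product 120, so R2C5 = 4.
The 3 cells of cage b must have product 36; hence R3C3 = 2.
4 is placed in row 3, leaving R3C5 = 6.
3 is placed in column 2; hence R4C2 = 5.
5 is placed in row 4, which forces R4C4 = 6.
Row 5 already has 6, so R5C4 = 1.
Row 5 already has 1; hence R5C5 = 3.
The 3 cells of cage c must have sum 13, leaving R6C1 = 5.
Column 5 now contains 3, leaving R6C5 = 1.
Cage g needs product 16, leaving R1C3 = 1.
1 is placed in column 4, so R1C4 = 4.
Row 3 already has 6; hence R3C4 = 5.
5 is placed in row 4; hence R4C1 = 4.
Cage e has product 60, so R4C3 = 3.
Column 3 now contains 3, which forces R6C3 = 4.
4 is placed in column 4, which forces R6C4 = 3.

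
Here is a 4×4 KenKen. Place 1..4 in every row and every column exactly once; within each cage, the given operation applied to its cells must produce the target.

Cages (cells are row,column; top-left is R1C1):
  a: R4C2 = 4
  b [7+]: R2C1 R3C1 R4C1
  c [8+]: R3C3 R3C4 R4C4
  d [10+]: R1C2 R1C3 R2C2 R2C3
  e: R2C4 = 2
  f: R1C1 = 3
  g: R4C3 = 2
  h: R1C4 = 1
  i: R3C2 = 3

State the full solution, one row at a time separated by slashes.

Cage f is given; hence R1C1 = 3.
Cage h is a single given cell, leaving R1C4 = 1.
Cage e is a single given cell, leaving R2C4 = 2.
Cage i is a single given cell, so R3C2 = 3.
Row 3 already has 3, leaving R3C4 = 4.
A is a freebie, which forces R4C2 = 4.
G is a freebie, so R4C3 = 2.
Column 4 already has 4, leaving R4C4 = 3.
Column 2 already has 4; hence R1C2 = 2.
Column 3 now contains 2, so R1C3 = 4.
The 3 cells of cage b must have sum 7, leaving R2C1 = 4.
Column 2 already has 4; hence R2C2 = 1.
Cage d needs sum 10, which forces R2C3 = 3.
Cage b needs sum 7, so R3C1 = 2.
Column 3 now contains 2, leaving R3C3 = 1.
Row 4 now contains 2, leaving R4C1 = 1.

3 2 4 1 / 4 1 3 2 / 2 3 1 4 / 1 4 2 3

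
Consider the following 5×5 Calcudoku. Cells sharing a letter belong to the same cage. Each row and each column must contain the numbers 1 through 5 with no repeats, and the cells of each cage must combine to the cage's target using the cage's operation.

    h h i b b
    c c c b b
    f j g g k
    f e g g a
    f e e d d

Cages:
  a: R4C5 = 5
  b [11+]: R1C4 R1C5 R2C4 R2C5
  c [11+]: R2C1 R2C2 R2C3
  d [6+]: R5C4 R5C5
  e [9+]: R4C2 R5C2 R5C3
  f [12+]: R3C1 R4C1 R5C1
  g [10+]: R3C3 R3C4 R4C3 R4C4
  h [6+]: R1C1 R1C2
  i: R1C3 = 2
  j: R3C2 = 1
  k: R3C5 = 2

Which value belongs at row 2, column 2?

Cage i is given, leaving R1C3 = 2.
J is a freebie; hence R3C2 = 1.
Cage k is given, leaving R3C5 = 2.
A is a freebie, which forces R4C5 = 5.
Cage h needs two cells with sum 6; hence R1C1 = 1.
The two cells of cage h must have sum 6, which forces R1C2 = 5.
Cage g has sum 10; hence R4C3 = 1.
Cage g has sum 10, leaving R4C4 = 2.
Column 4 now contains 2; hence R5C4 = 5.
The 3 cells of cage f must have sum 12, leaving R3C1 = 5.
Cage e needs sum 9, leaving R5C2 = 2.
Cage d needs two cells with sum 6, so R5C5 = 1.
The 4 cells of cage b must have sum 11; hence R1C4 = 3.
Cage b has sum 11, leaving R1C5 = 4.
Cage c needs sum 11, leaving R2C1 = 2.
2 is placed in column 2, so R2C2 = 4.
Cage c needs sum 11, leaving R2C3 = 5.
Cage b needs sum 11, which forces R2C4 = 1.
1 is placed in column 5; hence R2C5 = 3.
Column 4 now contains 3; hence R3C4 = 4.
Column 2 now contains 4, leaving R4C2 = 3.
4 is placed in row 3, leaving R3C3 = 3.
Row 4 already has 3, so R4C1 = 4.
The 3 cells of cage f must have sum 12, which forces R5C1 = 3.
The 3 cells of cage e must have sum 9; hence R5C3 = 4.
The full grid is 1 5 2 3 4 / 2 4 5 1 3 / 5 1 3 4 2 / 4 3 1 2 5 / 3 2 4 5 1.

4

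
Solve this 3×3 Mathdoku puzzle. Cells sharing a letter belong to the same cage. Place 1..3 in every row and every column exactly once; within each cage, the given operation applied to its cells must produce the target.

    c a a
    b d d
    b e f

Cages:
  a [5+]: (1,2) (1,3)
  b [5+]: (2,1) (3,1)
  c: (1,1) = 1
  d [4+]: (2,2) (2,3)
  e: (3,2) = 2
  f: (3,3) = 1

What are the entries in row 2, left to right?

C is a freebie, which forces (1,1) = 1.
Cage e is given, so (3,2) = 2.
Cage f is given, so (3,3) = 1.
2 is placed in column 2, which forces (1,2) = 3.
The two cells of cage a must have sum 5; hence (1,3) = 2.
The two cells of cage b must have sum 5, which forces (2,1) = 2.
Cage d's pair has sum 4, which forces (2,2) = 1.
Column 3 now contains 1, which forces (2,3) = 3.
2 is placed in row 3, so (3,1) = 3.
The full grid is 1 3 2 / 2 1 3 / 3 2 1.

2 1 3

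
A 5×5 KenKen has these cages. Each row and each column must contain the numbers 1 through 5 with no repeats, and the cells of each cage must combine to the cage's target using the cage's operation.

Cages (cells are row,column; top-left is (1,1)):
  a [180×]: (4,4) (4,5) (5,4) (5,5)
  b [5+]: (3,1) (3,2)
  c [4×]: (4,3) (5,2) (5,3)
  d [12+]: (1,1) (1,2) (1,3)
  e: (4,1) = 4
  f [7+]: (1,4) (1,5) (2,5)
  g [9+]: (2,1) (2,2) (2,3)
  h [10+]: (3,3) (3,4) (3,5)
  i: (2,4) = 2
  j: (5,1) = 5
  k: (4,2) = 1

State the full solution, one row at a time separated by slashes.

3 4 5 1 2 / 1 5 3 2 4 / 2 3 4 5 1 / 4 1 2 3 5 / 5 2 1 4 3

I is a freebie, leaving (2,4) = 2.
Cage e is a single given cell, leaving (4,1) = 4.
Cage k is given, so (4,2) = 1.
1 is placed in row 4, leaving (4,3) = 2.
Cage j is given, so (5,1) = 5.
Column 2 already has 1, so (5,2) = 2.
Column 1 already has 5, leaving (1,1) = 3.
Column 1 now contains 3; hence (2,1) = 1.
Column 1 now contains 1, which forces (3,1) = 2.
Cage c has product 4, which forces (5,3) = 1.
The 3 cells of cage f must have sum 7, which forces (1,4) = 1.
Cage f needs sum 7, so (1,5) = 2.
Cage f has sum 7, which forces (2,5) = 4.
The two cells of cage b must have sum 5, leaving (3,2) = 3.
Column 5 now contains 4, so (5,5) = 3.
Column 2 now contains 3, which forces (2,2) = 5.
Cage g has sum 9; hence (2,3) = 3.
Cage h needs sum 10, so (3,5) = 1.
Cage a has product 180, so (4,4) = 3.
Column 5 now contains 3; hence (4,5) = 5.
3 is placed in row 5, leaving (5,4) = 4.
5 is placed in column 2, so (1,2) = 4.
Cage d has sum 12, which forces (1,3) = 5.
Cage h needs sum 10; hence (3,3) = 4.
Column 4 already has 4; hence (3,4) = 5.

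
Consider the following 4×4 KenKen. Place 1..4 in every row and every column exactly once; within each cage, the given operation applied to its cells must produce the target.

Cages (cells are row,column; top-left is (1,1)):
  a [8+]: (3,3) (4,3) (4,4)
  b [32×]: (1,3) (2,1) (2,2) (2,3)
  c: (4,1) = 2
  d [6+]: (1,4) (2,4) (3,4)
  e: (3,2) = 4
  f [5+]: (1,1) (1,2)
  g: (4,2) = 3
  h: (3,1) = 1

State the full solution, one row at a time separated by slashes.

Cage b needs product 32, so (1,3) = 4.
Cage h is a single given cell; hence (3,1) = 1.
Cage e is given; hence (3,2) = 4.
C is a freebie, which forces (4,1) = 2.
G is a freebie, so (4,2) = 3.
3 is placed in row 4, which forces (4,3) = 1.
Row 4 already has 1, leaving (4,4) = 4.
2 is placed in column 1, leaving (1,1) = 3.
Cage f needs two cells with sum 5, so (1,2) = 2.
Row 1 already has 2; hence (1,4) = 1.
2 is placed in column 1; hence (2,1) = 4.
Cage b has product 32, which forces (2,2) = 1.
Column 3 already has 1, leaving (2,3) = 2.
Row 2 already has 2, so (2,4) = 3.
Cage a needs sum 8; hence (3,3) = 3.
Column 4 already has 3, which forces (3,4) = 2.

3 2 4 1 / 4 1 2 3 / 1 4 3 2 / 2 3 1 4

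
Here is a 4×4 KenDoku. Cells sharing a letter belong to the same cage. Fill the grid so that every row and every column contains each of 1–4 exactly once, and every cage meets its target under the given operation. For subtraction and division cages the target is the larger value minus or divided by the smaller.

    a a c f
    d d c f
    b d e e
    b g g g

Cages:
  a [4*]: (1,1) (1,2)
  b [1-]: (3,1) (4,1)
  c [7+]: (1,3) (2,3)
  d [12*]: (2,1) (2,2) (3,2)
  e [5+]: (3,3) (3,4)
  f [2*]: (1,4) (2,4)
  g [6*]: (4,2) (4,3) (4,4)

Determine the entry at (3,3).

In row 1, 2 can only go at (1,4), so (1,4) = 2.
Column 4 already has 2, which forces (2,4) = 1.
1 is placed in column 4, leaving (4,4) = 3.
Cage e's pair has sum 5; hence (3,3) = 1.
Column 4 already has 3, which forces (3,4) = 4.
1 is placed in column 3, leaving (4,3) = 2.
The 3 cells of cage d must have product 12, which forces (2,1) = 2.
Cage d needs product 12; hence (2,2) = 3.
Row 2 already has 3, which forces (2,3) = 4.
Column 1 now contains 2, which forces (3,1) = 3.
1 is placed in row 3, which forces (3,2) = 2.
Row 4 now contains 2, so (4,2) = 1.
Cage a needs two cells with product 4, so (1,1) = 1.
1 is placed in column 2, leaving (1,2) = 4.
Column 3 now contains 4; hence (1,3) = 3.
1 is placed in row 4, which forces (4,1) = 4.
Filled in: 1 4 3 2 / 2 3 4 1 / 3 2 1 4 / 4 1 2 3.

1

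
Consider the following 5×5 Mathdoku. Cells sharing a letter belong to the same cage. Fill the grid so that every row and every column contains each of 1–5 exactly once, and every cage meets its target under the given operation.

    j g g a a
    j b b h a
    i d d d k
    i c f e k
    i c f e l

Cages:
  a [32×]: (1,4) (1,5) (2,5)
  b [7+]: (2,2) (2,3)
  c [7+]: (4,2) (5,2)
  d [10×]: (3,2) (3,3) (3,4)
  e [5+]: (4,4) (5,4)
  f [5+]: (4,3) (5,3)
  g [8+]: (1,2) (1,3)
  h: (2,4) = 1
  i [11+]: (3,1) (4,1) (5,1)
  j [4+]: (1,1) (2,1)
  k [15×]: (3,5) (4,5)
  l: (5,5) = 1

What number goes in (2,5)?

4

The 3 cells of cage a must have product 32; hence (1,4) = 4.
Cage a needs product 32, which forces (1,5) = 2.
Cage h is a single given cell, so (2,4) = 1.
The 3 cells of cage a must have product 32, leaving (2,5) = 4.
Cage l is given, so (5,5) = 1.
Cage j's pair has sum 4, which forces (1,1) = 1.
Row 2 already has 1; hence (2,1) = 3.
The only place for 3 in row 3 is (3,5).
Column 5 already has 3, which forces (4,5) = 5.
Row 3 needs a 4, and only (3,1) is open for it.
Column 1 now contains 4, which forces (4,1) = 2.
2 is placed in row 4, leaving (4,4) = 3.
Cage i needs sum 11, so (5,1) = 5.
Column 4 already has 3; hence (5,4) = 2.
Column 4 already has 2, which forces (3,4) = 5.
Row 4 now contains 3, leaving (4,2) = 4.
Row 4 now contains 3; hence (4,3) = 1.
The two cells of cage c must have sum 7, leaving (5,2) = 3.
Cage f's pair has sum 5, so (5,3) = 4.
3 is placed in column 2, leaving (1,2) = 5.
Cage g's pair has sum 8, leaving (1,3) = 3.
Column 2 already has 5, which forces (2,2) = 2.
Row 2 already has 2; hence (2,3) = 5.
The 3 cells of cage d must have product 10, so (3,2) = 1.
1 is placed in column 3, so (3,3) = 2.
The full grid is 1 5 3 4 2 / 3 2 5 1 4 / 4 1 2 5 3 / 2 4 1 3 5 / 5 3 4 2 1.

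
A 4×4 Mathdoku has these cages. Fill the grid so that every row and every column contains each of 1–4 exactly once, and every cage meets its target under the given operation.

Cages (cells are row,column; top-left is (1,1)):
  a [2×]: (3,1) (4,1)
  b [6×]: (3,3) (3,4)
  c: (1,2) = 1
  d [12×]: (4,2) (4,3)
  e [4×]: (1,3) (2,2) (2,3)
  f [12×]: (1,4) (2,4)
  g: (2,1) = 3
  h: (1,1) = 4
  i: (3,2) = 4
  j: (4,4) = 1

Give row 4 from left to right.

Cage h is a single given cell, so (1,1) = 4.
C is a freebie, leaving (1,2) = 1.
Row 1 already has 1, which forces (1,3) = 2.
Row 1 already has 4, leaving (1,4) = 3.
G is a freebie, leaving (2,1) = 3.
Column 2 already has 1, so (2,2) = 2.
Column 4 now contains 3, so (2,4) = 4.
Cage i is a single given cell; hence (3,2) = 4.
2 is placed in column 3; hence (3,3) = 3.
Column 4 now contains 3, so (3,4) = 2.
Column 2 now contains 4; hence (4,2) = 3.
Column 3 already has 3; hence (4,3) = 4.
J is a freebie, so (4,4) = 1.
4 is placed in row 2, which forces (2,3) = 1.
Row 3 now contains 2; hence (3,1) = 1.
1 is placed in row 4, which forces (4,1) = 2.
The full grid is 4 1 2 3 / 3 2 1 4 / 1 4 3 2 / 2 3 4 1.

2 3 4 1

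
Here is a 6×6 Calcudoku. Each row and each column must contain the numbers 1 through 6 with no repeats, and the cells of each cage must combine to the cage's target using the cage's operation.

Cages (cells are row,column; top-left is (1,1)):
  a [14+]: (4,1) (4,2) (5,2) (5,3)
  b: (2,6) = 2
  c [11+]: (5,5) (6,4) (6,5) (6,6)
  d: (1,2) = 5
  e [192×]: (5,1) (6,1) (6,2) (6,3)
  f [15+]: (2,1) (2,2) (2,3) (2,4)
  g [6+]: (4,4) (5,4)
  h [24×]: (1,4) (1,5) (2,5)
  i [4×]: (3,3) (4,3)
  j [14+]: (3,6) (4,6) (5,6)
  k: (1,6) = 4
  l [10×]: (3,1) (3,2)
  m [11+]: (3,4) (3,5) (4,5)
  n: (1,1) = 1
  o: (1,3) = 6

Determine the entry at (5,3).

N is a freebie, leaving (1,1) = 1.
Cage d is given, leaving (1,2) = 5.
Cage o is given; hence (1,3) = 6.
K is a freebie, which forces (1,6) = 4.
Cage b is given, which forces (2,6) = 2.
Column 2 now contains 5, leaving (3,2) = 2.
The 4 cells of cage e must have product 192; hence (5,1) = 4.
Cage h has product 24, so (2,5) = 4.
Row 3 already has 2; hence (3,1) = 5.
Column 6 needs a 1, and only (6,6) is open for it.
Cage e has product 192, leaving (6,1) = 6.
The 4 cells of cage e must have product 192, so (6,2) = 4.
(3,3) and (4,3) in column 3 are {1, 4}, leaving (6,3) = 2.
Column 1 already has 6; hence (2,1) = 3.
The 4 cells of cage f must have sum 15, which forces (2,3) = 5.
The 4 cells of cage a must have sum 14; hence (4,1) = 2.
5 is placed in column 3, so (5,3) = 3.
Cage c needs sum 11, so (5,5) = 2.
The 3 cells of cage h must have product 24; hence (1,4) = 2.
Column 5 now contains 2; hence (1,5) = 3.
The 3 cells of cage m must have sum 11; hence (3,4) = 4.
Cage a has sum 14, so (4,2) = 3.
Cage a has sum 14, so (5,2) = 6.
Row 5 now contains 6; hence (5,6) = 5.
3 is placed in column 5, leaving (6,5) = 5.
Column 2 already has 6, leaving (2,2) = 1.
Cage f has sum 15, which forces (2,4) = 6.
Row 3 now contains 4, which forces (3,3) = 1.
1 is placed in row 3, so (3,5) = 6.
Cage j has sum 14; hence (3,6) = 3.
Cage i's pair has product 4, which forces (4,3) = 4.
The two cells of cage g must have sum 6, which forces (4,4) = 5.
Column 5 now contains 6, so (4,5) = 1.
Column 6 already has 5, leaving (4,6) = 6.
Row 5 already has 5, which forces (5,4) = 1.
5 is placed in row 6; hence (6,4) = 3.
The full grid is 1 5 6 2 3 4 / 3 1 5 6 4 2 / 5 2 1 4 6 3 / 2 3 4 5 1 6 / 4 6 3 1 2 5 / 6 4 2 3 5 1.

3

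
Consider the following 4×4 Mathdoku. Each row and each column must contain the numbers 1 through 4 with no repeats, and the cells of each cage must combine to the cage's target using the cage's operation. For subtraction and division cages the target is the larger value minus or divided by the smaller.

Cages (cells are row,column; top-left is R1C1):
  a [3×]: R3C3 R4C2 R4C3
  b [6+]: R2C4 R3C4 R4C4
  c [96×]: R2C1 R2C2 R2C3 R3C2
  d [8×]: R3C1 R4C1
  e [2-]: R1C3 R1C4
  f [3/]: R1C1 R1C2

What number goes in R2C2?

2

Cage c needs product 96, leaving R3C2 = 4.
Cage a has product 3, leaving R3C3 = 1.
The 3 cells of cage a must have product 3, leaving R4C2 = 1.
Cage a needs product 3; hence R4C3 = 3.
Row 4 now contains 3, so R4C4 = 2.
The two cells of cage f must have quotient 3, which forces R1C1 = 1.
Column 2 already has 1, leaving R1C2 = 3.
The two cells of cage e must have difference 2, leaving R1C3 = 2.
Cage e needs two cells with difference 2, leaving R1C4 = 4.
3 is placed in column 2, which forces R2C2 = 2.
Column 3 now contains 2, leaving R2C3 = 4.
Cage b needs sum 6, leaving R2C4 = 1.
Row 3 now contains 4, so R3C1 = 2.
Column 4 now contains 2; hence R3C4 = 3.
Row 4 now contains 2, which forces R4C1 = 4.
Row 2 already has 4, so R2C1 = 3.
Filled in: 1 3 2 4 / 3 2 4 1 / 2 4 1 3 / 4 1 3 2.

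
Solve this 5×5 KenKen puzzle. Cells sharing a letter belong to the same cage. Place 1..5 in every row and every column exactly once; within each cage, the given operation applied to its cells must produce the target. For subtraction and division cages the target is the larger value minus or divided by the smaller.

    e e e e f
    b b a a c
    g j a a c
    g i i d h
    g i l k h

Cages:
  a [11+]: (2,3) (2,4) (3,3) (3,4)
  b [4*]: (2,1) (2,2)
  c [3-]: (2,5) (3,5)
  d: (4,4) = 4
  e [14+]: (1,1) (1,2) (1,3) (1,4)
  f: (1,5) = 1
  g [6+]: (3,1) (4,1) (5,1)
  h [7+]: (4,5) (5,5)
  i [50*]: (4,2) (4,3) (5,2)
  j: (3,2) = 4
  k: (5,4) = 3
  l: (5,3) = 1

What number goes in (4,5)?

3

F is a freebie, which forces (1,5) = 1.
Cage j is a single given cell, leaving (3,2) = 4.
Cage i has product 50; hence (4,2) = 2.
The 3 cells of cage i must have product 50, so (4,3) = 5.
Cage d is a single given cell, leaving (4,4) = 4.
Row 4 now contains 4, so (4,5) = 3.
Cage i has product 50; hence (5,2) = 5.
Cage l is a single given cell, so (5,3) = 1.
Cage k is given, leaving (5,4) = 3.
Column 2 already has 5, so (1,2) = 3.
Cage b's pair has product 4, so (2,1) = 4.
Column 2 now contains 4, so (2,2) = 1.
Row 2 now contains 1; hence (2,4) = 5.
Row 2 now contains 5, so (2,5) = 2.
Cage g needs sum 6, so (3,1) = 3.
3 is placed in row 3, leaving (3,3) = 2.
5 is placed in column 4; hence (3,4) = 1.
2 is placed in column 5, which forces (3,5) = 5.
Row 4 already has 3, leaving (4,1) = 1.
Row 5 now contains 3, leaving (5,1) = 2.
Cage h's pair has sum 7, leaving (5,5) = 4.
Column 1 now contains 2, which forces (1,1) = 5.
2 is placed in column 3, which forces (1,3) = 4.
5 is placed in column 4, leaving (1,4) = 2.
Row 2 now contains 2, leaving (2,3) = 3.
Completed grid: 5 3 4 2 1 / 4 1 3 5 2 / 3 4 2 1 5 / 1 2 5 4 3 / 2 5 1 3 4.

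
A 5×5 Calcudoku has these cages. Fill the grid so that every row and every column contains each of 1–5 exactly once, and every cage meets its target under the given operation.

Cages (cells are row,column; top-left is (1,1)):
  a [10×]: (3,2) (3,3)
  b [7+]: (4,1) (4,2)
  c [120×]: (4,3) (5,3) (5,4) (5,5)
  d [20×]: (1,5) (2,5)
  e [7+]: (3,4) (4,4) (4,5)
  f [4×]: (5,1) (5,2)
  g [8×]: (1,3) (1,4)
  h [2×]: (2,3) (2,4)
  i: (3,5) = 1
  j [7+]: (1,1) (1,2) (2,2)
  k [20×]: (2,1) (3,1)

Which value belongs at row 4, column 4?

Cage i is a single given cell; hence (3,5) = 1.
The only place for 3 in row 2 is (2,2).
Cage j has sum 7, leaving (1,1) = 3.
Cage j has sum 7, which forces (1,2) = 1.
1 is placed in column 2, which forces (5,2) = 4.
Cage c needs product 120, leaving (4,3) = 4.
Row 5 now contains 4; hence (5,1) = 1.
Column 3 already has 4; hence (1,3) = 2.
Cage g needs two cells with product 8, so (1,4) = 4.
4 is placed in row 1, which forces (1,5) = 5.
Column 3 already has 2, leaving (2,3) = 1.
Row 2 already has 1, leaving (2,4) = 2.
Column 5 now contains 5, which forces (2,5) = 4.
Column 3 already has 2, which forces (3,3) = 5.
Column 4 already has 2, so (3,4) = 3.
Column 4 now contains 3; hence (4,4) = 1.
Column 3 now contains 5, leaving (5,3) = 3.
Column 4 now contains 3, so (5,4) = 5.
Row 5 already has 3, leaving (5,5) = 2.
Row 2 now contains 4; hence (2,1) = 5.
5 is placed in row 3, which forces (3,1) = 4.
5 is placed in row 3; hence (3,2) = 2.
Column 1 already has 5; hence (4,1) = 2.
Column 2 already has 2, leaving (4,2) = 5.
2 is placed in column 5; hence (4,5) = 3.
The full grid is 3 1 2 4 5 / 5 3 1 2 4 / 4 2 5 3 1 / 2 5 4 1 3 / 1 4 3 5 2.

1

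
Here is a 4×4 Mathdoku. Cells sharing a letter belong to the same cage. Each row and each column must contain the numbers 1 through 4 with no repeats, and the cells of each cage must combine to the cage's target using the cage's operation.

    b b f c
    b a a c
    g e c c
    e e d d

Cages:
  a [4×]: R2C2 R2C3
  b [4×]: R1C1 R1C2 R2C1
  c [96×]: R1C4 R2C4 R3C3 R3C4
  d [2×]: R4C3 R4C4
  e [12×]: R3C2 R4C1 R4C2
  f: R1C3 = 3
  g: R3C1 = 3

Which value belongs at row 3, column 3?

4

Cage f is a single given cell, so R1C3 = 3.
Cage g is given, which forces R3C1 = 3.
Cage c needs product 96, which forces R3C3 = 4.
Row 3 now contains 3, which forces R3C4 = 2.
2 is placed in column 4, so R4C4 = 1.
2 is placed in column 4, which forces R1C4 = 4.
The two cells of cage a must have product 4, leaving R2C2 = 4.
4 is placed in column 3; hence R2C3 = 1.
The 4 cells of cage c must have product 96, leaving R2C4 = 3.
Row 3 already has 2, so R3C2 = 1.
Cage e has product 12, leaving R4C1 = 4.
The 3 cells of cage e must have product 12, leaving R4C2 = 3.
1 is placed in row 4; hence R4C3 = 2.
Row 1 already has 4; hence R1C1 = 1.
1 is placed in column 2, which forces R1C2 = 2.
1 is placed in row 2; hence R2C1 = 2.
The full grid is 1 2 3 4 / 2 4 1 3 / 3 1 4 2 / 4 3 2 1.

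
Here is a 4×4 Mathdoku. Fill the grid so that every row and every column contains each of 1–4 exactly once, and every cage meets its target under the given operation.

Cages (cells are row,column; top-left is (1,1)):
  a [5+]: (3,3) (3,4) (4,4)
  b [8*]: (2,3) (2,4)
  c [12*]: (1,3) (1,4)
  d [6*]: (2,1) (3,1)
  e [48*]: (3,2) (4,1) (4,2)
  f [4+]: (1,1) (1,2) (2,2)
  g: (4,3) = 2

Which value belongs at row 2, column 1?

3

The 3 cells of cage f must have sum 4, which forces (1,1) = 1.
Cage f has sum 4, leaving (1,2) = 2.
Cage f has sum 4, so (2,2) = 1.
Cage e has product 48, so (3,2) = 4.
Cage e needs product 48; hence (4,1) = 4.
The 3 cells of cage e must have product 48, leaving (4,2) = 3.
G is a freebie, so (4,3) = 2.
Row 4 already has 2, so (4,4) = 1.
Column 3 now contains 2, so (2,3) = 4.
The two cells of cage b must have product 8, which forces (2,4) = 2.
Column 3 now contains 2, so (3,3) = 1.
Column 4 already has 1; hence (3,4) = 3.
Column 3 already has 4, so (1,3) = 3.
Column 4 already has 3; hence (1,4) = 4.
2 is placed in row 2, which forces (2,1) = 3.
Row 3 now contains 3, leaving (3,1) = 2.
Completed grid: 1 2 3 4 / 3 1 4 2 / 2 4 1 3 / 4 3 2 1.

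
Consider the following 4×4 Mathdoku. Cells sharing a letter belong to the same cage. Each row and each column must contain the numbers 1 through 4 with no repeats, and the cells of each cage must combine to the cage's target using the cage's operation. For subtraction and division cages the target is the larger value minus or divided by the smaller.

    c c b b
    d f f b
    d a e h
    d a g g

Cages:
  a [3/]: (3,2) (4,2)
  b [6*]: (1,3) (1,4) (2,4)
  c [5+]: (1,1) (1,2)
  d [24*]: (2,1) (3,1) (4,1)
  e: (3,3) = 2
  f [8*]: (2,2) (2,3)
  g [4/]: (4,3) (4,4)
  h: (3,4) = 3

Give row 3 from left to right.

Cage e is given, so (3,3) = 2.
Cage h is a single given cell, which forces (3,4) = 3.
The 3 cells of cage b must have product 6, leaving (1,3) = 3.
The two cells of cage f must have product 8, so (2,2) = 2.
Column 3 now contains 2, leaving (2,3) = 4.
Row 2 now contains 2, leaving (2,4) = 1.
Row 3 already has 3, so (3,1) = 4.
Row 3 already has 3; hence (3,2) = 1.
Cage a's pair has quotient 3, so (4,2) = 3.
Column 3 now contains 4; hence (4,3) = 1.
Column 4 already has 1, which forces (4,4) = 4.
Cage c's pair has sum 5; hence (1,1) = 1.
Column 2 already has 1, leaving (1,2) = 4.
Column 4 already has 1, leaving (1,4) = 2.
Row 2 now contains 2, so (2,1) = 3.
Row 4 now contains 3, which forces (4,1) = 2.
Filled in: 1 4 3 2 / 3 2 4 1 / 4 1 2 3 / 2 3 1 4.

4 1 2 3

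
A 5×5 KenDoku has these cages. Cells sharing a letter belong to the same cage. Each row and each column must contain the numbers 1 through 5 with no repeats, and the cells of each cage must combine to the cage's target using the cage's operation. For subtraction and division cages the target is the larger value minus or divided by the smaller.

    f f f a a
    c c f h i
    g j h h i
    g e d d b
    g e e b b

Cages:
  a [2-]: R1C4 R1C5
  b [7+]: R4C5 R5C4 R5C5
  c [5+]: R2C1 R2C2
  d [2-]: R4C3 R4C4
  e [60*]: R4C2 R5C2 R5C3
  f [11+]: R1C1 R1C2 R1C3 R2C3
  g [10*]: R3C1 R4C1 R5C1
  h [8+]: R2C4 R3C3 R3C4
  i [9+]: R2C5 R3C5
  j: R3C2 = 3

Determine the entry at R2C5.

J is a freebie, leaving R3C2 = 3.
Cage e needs product 60, so R5C3 = 3.
The only place for 3 in row 4 is R4C4.
The only place for 3 in row 2 is R2C1.
The two cells of cage c must have sum 5, so R2C2 = 2.
In row 1, 3 can only go at R1C5, so R1C5 = 3.
Row 3 needs a 4, and only R3C5 is open for it.
Column 5 already has 4, so R2C5 = 5.
Row 2 already has 5, which forces R2C4 = 1.
The 3 cells of cage b must have sum 7, leaving R5C4 = 4.
1 is placed in column 4, leaving R1C4 = 5.
Row 2 already has 1, which forces R2C3 = 4.
Column 4 now contains 5, which forces R3C4 = 2.
The 3 cells of cage e must have product 60, which forces R4C2 = 4.
4 is placed in row 5, so R5C2 = 5.
Cage f needs sum 11, which forces R1C1 = 4.
Column 2 already has 4; hence R1C2 = 1.
The 4 cells of cage f must have sum 11; hence R1C3 = 2.
Row 3 now contains 2, so R3C3 = 5.
Column 3 already has 5; hence R4C3 = 1.
Row 4 already has 1; hence R4C5 = 2.
2 is placed in column 5; hence R5C5 = 1.
5 is placed in row 3; hence R3C1 = 1.
Row 4 now contains 2, leaving R4C1 = 5.
1 is placed in row 5; hence R5C1 = 2.
Completed grid: 4 1 2 5 3 / 3 2 4 1 5 / 1 3 5 2 4 / 5 4 1 3 2 / 2 5 3 4 1.

5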